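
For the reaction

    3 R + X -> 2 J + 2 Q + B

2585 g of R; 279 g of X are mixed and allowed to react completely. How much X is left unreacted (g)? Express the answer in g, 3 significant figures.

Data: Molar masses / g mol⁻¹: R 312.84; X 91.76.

n(R) = 2585 / 312.84 = 8.263 mol
n(X) = 279.0 / 91.76 = 3.041 mol
n/ν for R = 8.263/3 = 2.754
n/ν for X = 3.041/1 = 3.041
Smallest n/ν is R → limiting reagent.
X consumed = (1/3) × 8.263 = 2.754 mol
X remaining = 3.041 − 2.754 = 0.2870 mol
mass = 0.2870 × 91.76 = 26.34 g

26.3 g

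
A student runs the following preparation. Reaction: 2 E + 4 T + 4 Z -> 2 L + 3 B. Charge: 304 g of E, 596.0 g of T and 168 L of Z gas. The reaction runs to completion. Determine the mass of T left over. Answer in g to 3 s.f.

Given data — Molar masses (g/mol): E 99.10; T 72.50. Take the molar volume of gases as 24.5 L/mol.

151 g

n(E) = 304.0 / 99.10 = 3.068 mol
n(T) = 596.0 / 72.50 = 8.221 mol
n(Z) = 168.0 / 24.5 = 6.857 mol
n/ν → E: 1.534, T: 2.055, Z: 1.714; E is limiting.
T consumed = (4/2) × 3.068 = 6.136 mol
T remaining = 8.221 − 6.136 = 2.085 mol
mass = 2.085 × 72.50 = 151.2 g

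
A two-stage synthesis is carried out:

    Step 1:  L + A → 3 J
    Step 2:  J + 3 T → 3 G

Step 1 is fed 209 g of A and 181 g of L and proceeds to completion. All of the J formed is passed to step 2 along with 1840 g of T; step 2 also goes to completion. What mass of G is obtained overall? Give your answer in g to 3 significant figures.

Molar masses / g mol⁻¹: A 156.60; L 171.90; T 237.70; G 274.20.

Step 1:
n(A) = 209.0 / 156.60 = 1.335 mol
n(L) = 181.0 / 171.90 = 1.053 mol
n/ν → A: 1.335, L: 1.053; L is limiting.
n(J) produced = (3/1) × 1.053 = 3.159 mol
Step 2:
n(J) available = 3.159 mol
n(T) = 1840 / 237.70 = 7.741 mol
n/ν → J: 3.159, T: 2.580; T is limiting.
n(G) = (3/3) × 7.741 = 7.741 mol
mass = 7.741 × 274.20 = 2123 g

2120 g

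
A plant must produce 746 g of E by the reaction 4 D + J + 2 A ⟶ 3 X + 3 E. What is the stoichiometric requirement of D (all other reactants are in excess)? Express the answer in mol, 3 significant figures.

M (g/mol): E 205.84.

n(E) = 746 / 205.84 = 3.624 mol
n(D) = (4/3) × 3.624 = 4.832 mol

4.83 mol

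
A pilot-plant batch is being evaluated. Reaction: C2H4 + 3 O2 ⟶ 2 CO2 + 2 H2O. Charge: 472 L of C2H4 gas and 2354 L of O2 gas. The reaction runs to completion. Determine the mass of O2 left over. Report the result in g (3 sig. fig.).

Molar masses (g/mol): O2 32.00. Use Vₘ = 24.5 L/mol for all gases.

1230 g

n(C2H4) = 472.0 / 24.5 = 19.27 mol
n(O2) = 2354 / 24.5 = 96.08 mol
n/ν for C2H4 = 19.27/1 = 19.27
n/ν for O2 = 96.08/3 = 32.03
Smallest n/ν is C2H4 → limiting reagent.
O2 consumed = (3/1) × 19.27 = 57.81 mol
O2 remaining = 96.08 − 57.81 = 38.27 mol
mass = 38.27 × 32.00 = 1225 g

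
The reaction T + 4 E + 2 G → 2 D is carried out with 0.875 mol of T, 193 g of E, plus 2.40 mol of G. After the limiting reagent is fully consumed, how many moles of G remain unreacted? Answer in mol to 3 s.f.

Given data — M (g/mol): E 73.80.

n(T) = 0.8750 mol
n(E) = 193.0 / 73.80 = 2.615 mol
n(G) = 2.400 mol
n/ν for T = 0.8750/1 = 0.8750
n/ν for E = 2.615/4 = 0.6538
n/ν for G = 2.400/2 = 1.200
Smallest n/ν is E → limiting reagent.
G consumed = (2/4) × 2.615 = 1.308 mol
G remaining = 2.400 − 1.308 = 1.092 mol

1.09 mol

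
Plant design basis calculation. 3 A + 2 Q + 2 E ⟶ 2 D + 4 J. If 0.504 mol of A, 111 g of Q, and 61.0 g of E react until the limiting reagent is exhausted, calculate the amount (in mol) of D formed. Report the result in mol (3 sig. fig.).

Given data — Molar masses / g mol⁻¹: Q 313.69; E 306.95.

n(A) = 0.5040 mol
n(Q) = 111.0 / 313.69 = 0.3539 mol
n(E) = 61.00 / 306.95 = 0.1987 mol
n/ν for A = 0.5040/3 = 0.1680
n/ν for Q = 0.3539/2 = 0.1770
n/ν for E = 0.1987/2 = 0.09935
Smallest n/ν is E → limiting reagent.
n(D) = (2/2) × 0.1987 = 0.1987 mol

0.199 mol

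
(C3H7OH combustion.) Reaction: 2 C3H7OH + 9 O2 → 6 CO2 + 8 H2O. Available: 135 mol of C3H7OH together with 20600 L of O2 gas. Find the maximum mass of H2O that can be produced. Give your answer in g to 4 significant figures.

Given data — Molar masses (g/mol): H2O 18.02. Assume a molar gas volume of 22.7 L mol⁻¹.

n(C3H7OH) = 135.0 mol
n(O2) = 20600 / 22.7 = 907.5 mol
n/ν for C3H7OH = 135.0/2 = 67.50
n/ν for O2 = 907.5/9 = 100.8
Smallest n/ν is C3H7OH → limiting reagent.
n(H2O) = (8/2) × 135.0 = 540.0 mol
mass = 540.0 × 18.02 = 9731 g

9731 g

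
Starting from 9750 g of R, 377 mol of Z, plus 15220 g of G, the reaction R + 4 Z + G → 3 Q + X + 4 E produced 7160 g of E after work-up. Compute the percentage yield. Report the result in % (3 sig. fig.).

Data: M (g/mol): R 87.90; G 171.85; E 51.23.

39.5 %

n(R) = 9750 / 87.90 = 110.9 mol
n(Z) = 377.0 mol
n(G) = 15220 / 171.85 = 88.57 mol
n/ν for R = 110.9/1 = 110.9
n/ν for Z = 377.0/4 = 94.25
n/ν for G = 88.57/1 = 88.57
Smallest n/ν is G → limiting reagent.
theoretical n(E) = (4/1) × 88.57 = 354.3 mol → 18150 g
% yield = 7160 / 18150 × 100 = 39.45 %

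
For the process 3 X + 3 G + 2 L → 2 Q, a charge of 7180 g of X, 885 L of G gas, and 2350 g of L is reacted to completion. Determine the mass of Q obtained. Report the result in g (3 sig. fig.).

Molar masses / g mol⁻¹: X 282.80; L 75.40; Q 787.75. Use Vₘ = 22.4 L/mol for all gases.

13300 g

n(X) = 7180 / 282.80 = 25.39 mol
n(G) = 885.0 / 22.4 = 39.51 mol
n(L) = 2350 / 75.40 = 31.17 mol
n/ν for X = 25.39/3 = 8.463
n/ν for G = 39.51/3 = 13.17
n/ν for L = 31.17/2 = 15.59
Smallest n/ν is X → limiting reagent.
n(Q) = (2/3) × 25.39 = 16.93 mol
mass = 16.93 × 787.75 = 13340 g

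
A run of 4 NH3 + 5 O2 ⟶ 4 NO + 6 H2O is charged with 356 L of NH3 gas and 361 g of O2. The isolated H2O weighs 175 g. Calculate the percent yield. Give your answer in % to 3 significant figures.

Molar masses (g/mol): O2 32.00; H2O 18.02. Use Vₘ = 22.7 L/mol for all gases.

71.7 %

n(NH3) = 356.0 / 22.7 = 15.68 mol
n(O2) = 361.0 / 32.00 = 11.28 mol
n/ν → NH3: 3.920, O2: 2.256; O2 is limiting.
theoretical n(H2O) = (6/5) × 11.28 = 13.54 mol → 244.0 g
% yield = 175 / 244.0 × 100 = 71.72 %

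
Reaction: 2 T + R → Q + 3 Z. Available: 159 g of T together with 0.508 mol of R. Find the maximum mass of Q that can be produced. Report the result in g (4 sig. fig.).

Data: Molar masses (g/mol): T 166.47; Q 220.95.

n(T) = 159.0 / 166.47 = 0.9551 mol
n(R) = 0.5080 mol
n/ν → T: 0.4776, R: 0.5080; T is limiting.
n(Q) = (1/2) × 0.9551 = 0.4776 mol
mass = 0.4776 × 220.95 = 105.5 g

105.5 g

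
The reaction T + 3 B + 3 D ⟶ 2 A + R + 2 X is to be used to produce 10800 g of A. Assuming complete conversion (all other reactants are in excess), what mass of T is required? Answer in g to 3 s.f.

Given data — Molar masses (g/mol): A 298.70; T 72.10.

1300 g

n(A) = 10800 / 298.70 = 36.16 mol
n(T) = (1/2) × 36.16 = 18.08 mol
mass = 18.08 × 72.10 = 1304 g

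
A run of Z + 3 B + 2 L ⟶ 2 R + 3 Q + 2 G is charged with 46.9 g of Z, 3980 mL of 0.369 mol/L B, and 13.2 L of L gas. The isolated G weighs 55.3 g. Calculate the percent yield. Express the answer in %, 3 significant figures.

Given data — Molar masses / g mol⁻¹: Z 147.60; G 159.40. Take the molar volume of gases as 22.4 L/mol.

n(Z) = 46.90 / 147.60 = 0.3178 mol
n(B) = 0.369 × 3980/1000 = 1.469 mol
n(L) = 13.20 / 22.4 = 0.5893 mol
n/ν for Z = 0.3178/1 = 0.3178
n/ν for B = 1.469/3 = 0.4897
n/ν for L = 0.5893/2 = 0.2947
Smallest n/ν is L → limiting reagent.
theoretical n(G) = (2/2) × 0.5893 = 0.5893 mol → 93.93 g
% yield = 55.3 / 93.93 × 100 = 58.87 %

58.9 %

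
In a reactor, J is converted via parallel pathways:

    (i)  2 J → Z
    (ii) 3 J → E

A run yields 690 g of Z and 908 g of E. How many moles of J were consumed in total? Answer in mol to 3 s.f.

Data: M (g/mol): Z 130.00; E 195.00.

n(Z) = 690 / 130.00 = 5.308 mol
n(E) = 908 / 195.00 = 4.656 mol
n(J) via (i) = (2/1)×5.308 = 10.62 mol
n(J) via (ii) = (3/1)×4.656 = 13.97 mol
total n(J) = 10.62 + 13.97 = 24.59 mol

24.6 mol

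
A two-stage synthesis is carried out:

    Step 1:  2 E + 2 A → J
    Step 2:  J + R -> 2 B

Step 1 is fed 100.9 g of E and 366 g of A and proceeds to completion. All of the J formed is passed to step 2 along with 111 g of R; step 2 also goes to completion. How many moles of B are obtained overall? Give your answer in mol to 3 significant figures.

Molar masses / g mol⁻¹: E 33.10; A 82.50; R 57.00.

Step 1:
n(E) = 100.9 / 33.10 = 3.048 mol
n(A) = 366.0 / 82.50 = 4.436 mol
n/ν for E = 3.048/2 = 1.524
n/ν for A = 4.436/2 = 2.218
Smallest n/ν is E → limiting reagent.
n(J) produced = (1/2) × 3.048 = 1.524 mol
Step 2:
n(J) available = 1.524 mol
n(R) = 111.0 / 57.00 = 1.947 mol
n/ν for J = 1.524/1 = 1.524
n/ν for R = 1.947/1 = 1.947
Smallest n/ν is J → limiting reagent.
n(B) = (2/1) × 1.524 = 3.048 mol

3.05 mol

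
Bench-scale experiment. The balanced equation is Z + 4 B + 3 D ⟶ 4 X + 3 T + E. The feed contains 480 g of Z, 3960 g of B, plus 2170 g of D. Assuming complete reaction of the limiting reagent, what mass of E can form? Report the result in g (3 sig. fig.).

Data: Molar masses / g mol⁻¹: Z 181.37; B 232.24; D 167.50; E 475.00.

n(Z) = 480.0 / 181.37 = 2.647 mol
n(B) = 3960 / 232.24 = 17.05 mol
n(D) = 2170 / 167.50 = 12.96 mol
n/ν for Z = 2.647/1 = 2.647
n/ν for B = 17.05/4 = 4.263
n/ν for D = 12.96/3 = 4.320
Smallest n/ν is Z → limiting reagent.
n(E) = (1/1) × 2.647 = 2.647 mol
mass = 2.647 × 475.00 = 1257 g

1260 g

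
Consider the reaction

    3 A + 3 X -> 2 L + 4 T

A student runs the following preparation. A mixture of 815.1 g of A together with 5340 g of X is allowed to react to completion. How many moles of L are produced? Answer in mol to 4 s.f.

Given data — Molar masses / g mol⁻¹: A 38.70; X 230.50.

n(A) = 815.1 / 38.70 = 21.06 mol
n(X) = 5340 / 230.50 = 23.17 mol
n/ν for A = 21.06/3 = 7.020
n/ν for X = 23.17/3 = 7.723
Smallest n/ν is A → limiting reagent.
n(L) = (2/3) × 21.06 = 14.04 mol

14.04 mol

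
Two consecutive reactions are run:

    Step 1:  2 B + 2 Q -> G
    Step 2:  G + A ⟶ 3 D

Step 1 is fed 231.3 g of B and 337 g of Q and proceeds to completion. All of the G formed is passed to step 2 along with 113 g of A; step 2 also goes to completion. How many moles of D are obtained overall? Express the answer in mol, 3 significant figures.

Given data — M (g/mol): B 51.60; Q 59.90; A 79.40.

Step 1:
n(B) = 231.3 / 51.60 = 4.483 mol
n(Q) = 337.0 / 59.90 = 5.626 mol
n/ν for B = 4.483/2 = 2.242
n/ν for Q = 5.626/2 = 2.813
Smallest n/ν is B → limiting reagent.
n(G) produced = (1/2) × 4.483 = 2.242 mol
Step 2:
n(G) available = 2.242 mol
n(A) = 113.0 / 79.40 = 1.423 mol
n/ν for G = 2.242/1 = 2.242
n/ν for A = 1.423/1 = 1.423
Smallest n/ν is A → limiting reagent.
n(D) = (3/1) × 1.423 = 4.269 mol

4.27 mol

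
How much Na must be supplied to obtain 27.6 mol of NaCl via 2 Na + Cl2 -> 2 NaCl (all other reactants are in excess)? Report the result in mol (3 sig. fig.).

n(NaCl) = 27.60 mol
n(Na) = (2/2) × 27.60 = 27.60 mol

27.6 mol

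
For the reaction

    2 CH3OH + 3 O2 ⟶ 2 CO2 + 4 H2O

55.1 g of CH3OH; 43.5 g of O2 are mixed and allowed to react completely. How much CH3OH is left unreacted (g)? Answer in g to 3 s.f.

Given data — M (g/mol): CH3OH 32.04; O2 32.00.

n(CH3OH) = 55.10 / 32.04 = 1.720 mol
n(O2) = 43.50 / 32.00 = 1.359 mol
n/ν for CH3OH = 1.720/2 = 0.8600
n/ν for O2 = 1.359/3 = 0.4530
Smallest n/ν is O2 → limiting reagent.
CH3OH consumed = (2/3) × 1.359 = 0.9060 mol
CH3OH remaining = 1.720 − 0.9060 = 0.8140 mol
mass = 0.8140 × 32.04 = 26.08 g

26.1 g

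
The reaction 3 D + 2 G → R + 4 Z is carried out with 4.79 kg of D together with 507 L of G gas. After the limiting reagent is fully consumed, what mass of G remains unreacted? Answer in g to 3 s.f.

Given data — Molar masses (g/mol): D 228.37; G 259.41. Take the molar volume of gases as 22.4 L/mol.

n(D) = 4.790×1000 / 228.37 = 20.97 mol
n(G) = 507.0 / 22.4 = 22.63 mol
n/ν for D = 20.97/3 = 6.990
n/ν for G = 22.63/2 = 11.32
Smallest n/ν is D → limiting reagent.
G consumed = (2/3) × 20.97 = 13.98 mol
G remaining = 22.63 − 13.98 = 8.650 mol
mass = 8.650 × 259.41 = 2244 g

2240 g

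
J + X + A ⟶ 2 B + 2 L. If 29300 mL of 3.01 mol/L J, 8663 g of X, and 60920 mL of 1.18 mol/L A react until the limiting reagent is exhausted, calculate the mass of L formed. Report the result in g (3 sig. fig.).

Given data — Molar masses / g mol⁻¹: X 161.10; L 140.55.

n(J) = 3.01 × 29300/1000 = 88.19 mol
n(X) = 8663 / 161.10 = 53.77 mol
n(A) = 1.18 × 60920/1000 = 71.89 mol
n/ν → J: 88.19, X: 53.77, A: 71.89; X is limiting.
n(L) = (2/1) × 53.77 = 107.5 mol
mass = 107.5 × 140.55 = 15110 g

15100 g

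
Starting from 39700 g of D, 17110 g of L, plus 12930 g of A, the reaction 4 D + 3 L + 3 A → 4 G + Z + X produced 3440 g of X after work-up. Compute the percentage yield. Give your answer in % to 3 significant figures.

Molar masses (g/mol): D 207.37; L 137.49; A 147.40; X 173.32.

n(D) = 39700 / 207.37 = 191.4 mol
n(L) = 17110 / 137.49 = 124.4 mol
n(A) = 12930 / 147.40 = 87.72 mol
n/ν → D: 47.85, L: 41.47, A: 29.24; A is limiting.
theoretical n(X) = (1/3) × 87.72 = 29.24 mol → 5068 g
% yield = 3440 / 5068 × 100 = 67.88 %

67.9 %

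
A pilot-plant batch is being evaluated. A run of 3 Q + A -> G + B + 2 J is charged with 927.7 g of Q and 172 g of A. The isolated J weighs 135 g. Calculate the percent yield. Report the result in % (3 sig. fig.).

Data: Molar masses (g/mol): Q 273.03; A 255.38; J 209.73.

n(Q) = 927.7 / 273.03 = 3.398 mol
n(A) = 172.0 / 255.38 = 0.6735 mol
n/ν for Q = 3.398/3 = 1.133
n/ν for A = 0.6735/1 = 0.6735
Smallest n/ν is A → limiting reagent.
theoretical n(J) = (2/1) × 0.6735 = 1.347 mol → 282.5 g
% yield = 135 / 282.5 × 100 = 47.79 %

47.8 %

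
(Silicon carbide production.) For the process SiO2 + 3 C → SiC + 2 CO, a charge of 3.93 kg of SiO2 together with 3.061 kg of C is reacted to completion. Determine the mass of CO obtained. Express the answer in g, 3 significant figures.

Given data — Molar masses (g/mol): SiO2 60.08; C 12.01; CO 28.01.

n(SiO2) = 3.930×1000 / 60.08 = 65.41 mol
n(C) = 3.061×1000 / 12.01 = 254.9 mol
n/ν for SiO2 = 65.41/1 = 65.41
n/ν for C = 254.9/3 = 84.97
Smallest n/ν is SiO2 → limiting reagent.
n(CO) = (2/1) × 65.41 = 130.8 mol
mass = 130.8 × 28.01 = 3664 g

3660 g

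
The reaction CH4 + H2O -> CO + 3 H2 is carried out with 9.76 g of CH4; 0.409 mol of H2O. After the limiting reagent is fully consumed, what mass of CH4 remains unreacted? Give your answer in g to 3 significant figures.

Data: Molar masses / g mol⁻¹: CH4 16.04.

3.20 g

n(CH4) = 9.760 / 16.04 = 0.6085 mol
n(H2O) = 0.4090 mol
n/ν for CH4 = 0.6085/1 = 0.6085
n/ν for H2O = 0.4090/1 = 0.4090
Smallest n/ν is H2O → limiting reagent.
CH4 consumed = (1/1) × 0.4090 = 0.4090 mol
CH4 remaining = 0.6085 − 0.4090 = 0.1995 mol
mass = 0.1995 × 16.04 = 3.200 g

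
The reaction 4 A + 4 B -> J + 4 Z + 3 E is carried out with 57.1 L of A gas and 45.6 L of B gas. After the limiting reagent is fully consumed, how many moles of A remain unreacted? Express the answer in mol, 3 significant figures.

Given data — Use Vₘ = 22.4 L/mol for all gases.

n(A) = 57.10 / 22.4 = 2.549 mol
n(B) = 45.60 / 22.4 = 2.036 mol
n/ν for A = 2.549/4 = 0.6373
n/ν for B = 2.036/4 = 0.5090
Smallest n/ν is B → limiting reagent.
A consumed = (4/4) × 2.036 = 2.036 mol
A remaining = 2.549 − 2.036 = 0.5130 mol

0.513 mol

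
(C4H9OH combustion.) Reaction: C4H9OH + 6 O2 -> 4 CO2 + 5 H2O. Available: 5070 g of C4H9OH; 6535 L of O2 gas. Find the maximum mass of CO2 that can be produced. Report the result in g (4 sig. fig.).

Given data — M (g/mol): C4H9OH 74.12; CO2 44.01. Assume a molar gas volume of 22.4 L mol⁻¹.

8560 g

n(C4H9OH) = 5070 / 74.12 = 68.40 mol
n(O2) = 6535 / 22.4 = 291.7 mol
n/ν for C4H9OH = 68.40/1 = 68.40
n/ν for O2 = 291.7/6 = 48.62
Smallest n/ν is O2 → limiting reagent.
n(CO2) = (4/6) × 291.7 = 194.5 mol
mass = 194.5 × 44.01 = 8560 g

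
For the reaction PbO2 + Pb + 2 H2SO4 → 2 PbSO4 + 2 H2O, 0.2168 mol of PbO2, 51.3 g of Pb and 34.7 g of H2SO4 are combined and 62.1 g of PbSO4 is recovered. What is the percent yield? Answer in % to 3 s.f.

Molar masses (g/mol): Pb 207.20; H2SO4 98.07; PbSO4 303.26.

57.9 %

n(PbO2) = 0.2168 mol
n(Pb) = 51.30 / 207.20 = 0.2476 mol
n(H2SO4) = 34.70 / 98.07 = 0.3538 mol
n/ν → PbO2: 0.2168, Pb: 0.2476, H2SO4: 0.1769; H2SO4 is limiting.
theoretical n(PbSO4) = (2/2) × 0.3538 = 0.3538 mol → 107.3 g
% yield = 62.1 / 107.3 × 100 = 57.88 %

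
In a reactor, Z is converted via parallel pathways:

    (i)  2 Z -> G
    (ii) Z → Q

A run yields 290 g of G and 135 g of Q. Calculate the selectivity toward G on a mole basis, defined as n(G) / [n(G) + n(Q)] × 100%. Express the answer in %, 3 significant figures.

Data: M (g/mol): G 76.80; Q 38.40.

51.8 %

n(G) = 290 / 76.80 = 3.776 mol
n(Q) = 135 / 38.40 = 3.516 mol
selectivity = 3.776/(3.776+3.516) × 100 = 51.78 %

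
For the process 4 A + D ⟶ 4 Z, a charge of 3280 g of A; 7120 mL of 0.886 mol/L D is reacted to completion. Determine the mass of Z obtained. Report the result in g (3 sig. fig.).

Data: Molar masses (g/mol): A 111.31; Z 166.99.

n(A) = 3280 / 111.31 = 29.47 mol
n(D) = 0.886 × 7120/1000 = 6.308 mol
n/ν → A: 7.368, D: 6.308; D is limiting.
n(Z) = (4/1) × 6.308 = 25.23 mol
mass = 25.23 × 166.99 = 4213 g

4210 g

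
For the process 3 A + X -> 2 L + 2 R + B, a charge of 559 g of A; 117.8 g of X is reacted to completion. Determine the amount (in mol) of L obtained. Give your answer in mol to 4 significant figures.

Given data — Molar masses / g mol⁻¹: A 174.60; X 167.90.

1.403 mol

n(A) = 559.0 / 174.60 = 3.202 mol
n(X) = 117.8 / 167.90 = 0.7016 mol
n/ν → A: 1.067, X: 0.7016; X is limiting.
n(L) = (2/1) × 0.7016 = 1.403 mol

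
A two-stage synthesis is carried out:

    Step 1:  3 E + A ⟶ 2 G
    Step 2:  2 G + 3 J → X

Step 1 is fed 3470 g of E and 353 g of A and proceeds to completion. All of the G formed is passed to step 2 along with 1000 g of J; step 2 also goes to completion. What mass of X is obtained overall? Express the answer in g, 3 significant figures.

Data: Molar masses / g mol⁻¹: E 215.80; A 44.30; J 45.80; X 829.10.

4440 g

Step 1:
n(E) = 3470 / 215.80 = 16.08 mol
n(A) = 353.0 / 44.30 = 7.968 mol
n/ν → E: 5.360, A: 7.968; E is limiting.
n(G) produced = (2/3) × 16.08 = 10.72 mol
Step 2:
n(G) available = 10.72 mol
n(J) = 1000 / 45.80 = 21.83 mol
n/ν → G: 5.360, J: 7.277; G is limiting.
n(X) = (1/2) × 10.72 = 5.360 mol
mass = 5.360 × 829.10 = 4444 g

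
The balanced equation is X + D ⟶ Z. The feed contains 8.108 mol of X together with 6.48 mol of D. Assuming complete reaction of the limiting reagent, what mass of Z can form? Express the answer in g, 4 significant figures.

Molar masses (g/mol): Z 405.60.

n(X) = 8.108 mol
n(D) = 6.480 mol
n/ν for X = 8.108/1 = 8.108
n/ν for D = 6.480/1 = 6.480
Smallest n/ν is D → limiting reagent.
n(Z) = (1/1) × 6.480 = 6.480 mol
mass = 6.480 × 405.60 = 2628 g

2628 g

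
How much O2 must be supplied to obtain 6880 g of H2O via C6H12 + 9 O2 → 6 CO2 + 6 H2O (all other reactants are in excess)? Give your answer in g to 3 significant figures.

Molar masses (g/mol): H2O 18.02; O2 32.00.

18300 g

n(H2O) = 6880 / 18.02 = 381.8 mol
n(O2) = (9/6) × 381.8 = 572.7 mol
mass = 572.7 × 32.00 = 18330 g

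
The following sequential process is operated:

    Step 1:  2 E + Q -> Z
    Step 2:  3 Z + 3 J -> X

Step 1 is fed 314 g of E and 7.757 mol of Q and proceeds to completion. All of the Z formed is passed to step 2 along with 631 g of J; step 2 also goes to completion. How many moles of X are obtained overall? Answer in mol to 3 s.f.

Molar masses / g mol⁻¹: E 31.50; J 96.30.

1.66 mol

Step 1:
n(E) = 314.0 / 31.50 = 9.968 mol
n(Q) = 7.757 mol
n/ν for E = 9.968/2 = 4.984
n/ν for Q = 7.757/1 = 7.757
Smallest n/ν is E → limiting reagent.
n(Z) produced = (1/2) × 9.968 = 4.984 mol
Step 2:
n(Z) available = 4.984 mol
n(J) = 631.0 / 96.30 = 6.552 mol
n/ν for Z = 4.984/3 = 1.661
n/ν for J = 6.552/3 = 2.184
Smallest n/ν is Z → limiting reagent.
n(X) = (1/3) × 4.984 = 1.661 mol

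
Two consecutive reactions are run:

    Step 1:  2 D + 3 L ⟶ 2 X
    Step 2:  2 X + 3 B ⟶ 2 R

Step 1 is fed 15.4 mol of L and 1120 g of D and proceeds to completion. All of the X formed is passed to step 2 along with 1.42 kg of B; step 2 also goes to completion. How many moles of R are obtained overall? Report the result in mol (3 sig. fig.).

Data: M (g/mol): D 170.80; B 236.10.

Step 1:
n(L) = 15.40 mol
n(D) = 1120 / 170.80 = 6.557 mol
n/ν for L = 15.40/3 = 5.133
n/ν for D = 6.557/2 = 3.279
Smallest n/ν is D → limiting reagent.
n(X) produced = (2/2) × 6.557 = 6.557 mol
Step 2:
n(X) available = 6.557 mol
n(B) = 1.420×1000 / 236.10 = 6.014 mol
n/ν for X = 6.557/2 = 3.279
n/ν for B = 6.014/3 = 2.005
Smallest n/ν is B → limiting reagent.
n(R) = (2/3) × 6.014 = 4.009 mol

4.01 mol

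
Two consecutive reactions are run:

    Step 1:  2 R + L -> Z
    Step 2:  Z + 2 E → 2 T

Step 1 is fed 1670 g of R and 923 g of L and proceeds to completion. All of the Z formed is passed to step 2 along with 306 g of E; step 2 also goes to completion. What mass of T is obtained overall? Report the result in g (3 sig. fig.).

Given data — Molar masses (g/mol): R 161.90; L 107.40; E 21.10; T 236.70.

Step 1:
n(R) = 1670 / 161.90 = 10.32 mol
n(L) = 923.0 / 107.40 = 8.594 mol
n/ν for R = 10.32/2 = 5.160
n/ν for L = 8.594/1 = 8.594
Smallest n/ν is R → limiting reagent.
n(Z) produced = (1/2) × 10.32 = 5.160 mol
Step 2:
n(Z) available = 5.160 mol
n(E) = 306.0 / 21.10 = 14.50 mol
n/ν for Z = 5.160/1 = 5.160
n/ν for E = 14.50/2 = 7.250
Smallest n/ν is Z → limiting reagent.
n(T) = (2/1) × 5.160 = 10.32 mol
mass = 10.32 × 236.70 = 2443 g

2440 g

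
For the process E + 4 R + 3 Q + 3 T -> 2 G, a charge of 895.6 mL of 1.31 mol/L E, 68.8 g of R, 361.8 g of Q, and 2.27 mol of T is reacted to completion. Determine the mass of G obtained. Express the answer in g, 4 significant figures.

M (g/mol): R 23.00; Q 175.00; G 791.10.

n(E) = 1.31 × 895.6/1000 = 1.173 mol
n(R) = 68.80 / 23.00 = 2.991 mol
n(Q) = 361.8 / 175.00 = 2.067 mol
n(T) = 2.270 mol
n/ν for E = 1.173/1 = 1.173
n/ν for R = 2.991/4 = 0.7478
n/ν for Q = 2.067/3 = 0.6890
n/ν for T = 2.270/3 = 0.7567
Smallest n/ν is Q → limiting reagent.
n(G) = (2/3) × 2.067 = 1.378 mol
mass = 1.378 × 791.10 = 1090 g

1090 g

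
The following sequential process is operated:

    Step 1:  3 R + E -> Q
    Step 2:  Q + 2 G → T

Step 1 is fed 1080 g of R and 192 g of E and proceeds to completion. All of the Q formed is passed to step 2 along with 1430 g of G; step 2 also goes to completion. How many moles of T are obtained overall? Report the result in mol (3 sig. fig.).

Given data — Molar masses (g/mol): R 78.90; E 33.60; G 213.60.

Step 1:
n(R) = 1080 / 78.90 = 13.69 mol
n(E) = 192.0 / 33.60 = 5.714 mol
n/ν → R: 4.563, E: 5.714; R is limiting.
n(Q) produced = (1/3) × 13.69 = 4.563 mol
Step 2:
n(Q) available = 4.563 mol
n(G) = 1430 / 213.60 = 6.695 mol
n/ν → Q: 4.563, G: 3.348; G is limiting.
n(T) = (1/2) × 6.695 = 3.348 mol

3.35 mol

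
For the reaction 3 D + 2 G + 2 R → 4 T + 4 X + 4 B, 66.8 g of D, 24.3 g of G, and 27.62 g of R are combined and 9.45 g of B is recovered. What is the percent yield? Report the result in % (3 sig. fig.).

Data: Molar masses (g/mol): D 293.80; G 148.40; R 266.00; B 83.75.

54.3 %

n(D) = 66.80 / 293.80 = 0.2274 mol
n(G) = 24.30 / 148.40 = 0.1637 mol
n(R) = 27.62 / 266.00 = 0.1038 mol
n/ν for D = 0.2274/3 = 0.07580
n/ν for G = 0.1637/2 = 0.08185
n/ν for R = 0.1038/2 = 0.05190
Smallest n/ν is R → limiting reagent.
theoretical n(B) = (4/2) × 0.1038 = 0.2076 mol → 17.39 g
% yield = 9.45 / 17.39 × 100 = 54.34 %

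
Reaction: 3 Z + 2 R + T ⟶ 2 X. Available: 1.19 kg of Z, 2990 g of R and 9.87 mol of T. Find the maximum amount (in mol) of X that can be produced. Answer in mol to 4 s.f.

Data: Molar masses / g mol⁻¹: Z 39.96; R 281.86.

n(Z) = 1.190×1000 / 39.96 = 29.78 mol
n(R) = 2990 / 281.86 = 10.61 mol
n(T) = 9.870 mol
n/ν → Z: 9.927, R: 5.305, T: 9.870; R is limiting.
n(X) = (2/2) × 10.61 = 10.61 mol

10.61 mol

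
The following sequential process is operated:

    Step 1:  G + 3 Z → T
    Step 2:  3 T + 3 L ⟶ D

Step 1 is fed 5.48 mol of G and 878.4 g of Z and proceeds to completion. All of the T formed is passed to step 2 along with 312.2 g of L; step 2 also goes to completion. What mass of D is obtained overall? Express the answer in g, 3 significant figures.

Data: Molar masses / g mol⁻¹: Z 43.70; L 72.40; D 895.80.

1290 g

Step 1:
n(G) = 5.480 mol
n(Z) = 878.4 / 43.70 = 20.10 mol
n/ν → G: 5.480, Z: 6.700; G is limiting.
n(T) produced = (1/1) × 5.480 = 5.480 mol
Step 2:
n(T) available = 5.480 mol
n(L) = 312.2 / 72.40 = 4.312 mol
n/ν → T: 1.827, L: 1.437; L is limiting.
n(D) = (1/3) × 4.312 = 1.437 mol
mass = 1.437 × 895.80 = 1287 g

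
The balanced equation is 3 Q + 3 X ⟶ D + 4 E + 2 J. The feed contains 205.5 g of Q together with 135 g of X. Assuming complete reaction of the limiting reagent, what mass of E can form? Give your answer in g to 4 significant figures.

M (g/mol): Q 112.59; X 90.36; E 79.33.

n(Q) = 205.5 / 112.59 = 1.825 mol
n(X) = 135.0 / 90.36 = 1.494 mol
n/ν for Q = 1.825/3 = 0.6083
n/ν for X = 1.494/3 = 0.4980
Smallest n/ν is X → limiting reagent.
n(E) = (4/3) × 1.494 = 1.992 mol
mass = 1.992 × 79.33 = 158.0 g

158.0 g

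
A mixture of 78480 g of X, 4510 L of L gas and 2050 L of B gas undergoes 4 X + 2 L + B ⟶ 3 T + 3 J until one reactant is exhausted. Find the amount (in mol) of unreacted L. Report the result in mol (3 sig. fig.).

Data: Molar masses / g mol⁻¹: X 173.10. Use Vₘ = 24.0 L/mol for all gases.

n(X) = 78480 / 173.10 = 453.4 mol
n(L) = 4510 / 24.0 = 187.9 mol
n(B) = 2050 / 24.0 = 85.42 mol
n/ν for X = 453.4/4 = 113.4
n/ν for L = 187.9/2 = 93.95
n/ν for B = 85.42/1 = 85.42
Smallest n/ν is B → limiting reagent.
L consumed = (2/1) × 85.42 = 170.8 mol
L remaining = 187.9 − 170.8 = 17.10 mol

17.1 mol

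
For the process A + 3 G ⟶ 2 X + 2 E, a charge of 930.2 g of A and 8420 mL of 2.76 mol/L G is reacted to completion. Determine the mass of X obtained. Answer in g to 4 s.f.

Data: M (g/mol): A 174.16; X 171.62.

1833 g

n(A) = 930.2 / 174.16 = 5.341 mol
n(G) = 2.76 × 8420/1000 = 23.24 mol
n/ν for A = 5.341/1 = 5.341
n/ν for G = 23.24/3 = 7.747
Smallest n/ν is A → limiting reagent.
n(X) = (2/1) × 5.341 = 10.68 mol
mass = 10.68 × 171.62 = 1833 g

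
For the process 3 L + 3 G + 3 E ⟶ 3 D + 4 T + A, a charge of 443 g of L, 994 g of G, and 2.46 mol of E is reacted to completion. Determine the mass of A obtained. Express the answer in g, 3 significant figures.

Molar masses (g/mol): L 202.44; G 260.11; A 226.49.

165 g

n(L) = 443.0 / 202.44 = 2.188 mol
n(G) = 994.0 / 260.11 = 3.821 mol
n(E) = 2.460 mol
n/ν → L: 0.7293, G: 1.274, E: 0.8200; L is limiting.
n(A) = (1/3) × 2.188 = 0.7293 mol
mass = 0.7293 × 226.49 = 165.2 g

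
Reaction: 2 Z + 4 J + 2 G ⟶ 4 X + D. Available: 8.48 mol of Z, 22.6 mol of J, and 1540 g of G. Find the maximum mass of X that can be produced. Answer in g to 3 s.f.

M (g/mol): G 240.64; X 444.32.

n(Z) = 8.480 mol
n(J) = 22.60 mol
n(G) = 1540 / 240.64 = 6.400 mol
n/ν for Z = 8.480/2 = 4.240
n/ν for J = 22.60/4 = 5.650
n/ν for G = 6.400/2 = 3.200
Smallest n/ν is G → limiting reagent.
n(X) = (4/2) × 6.400 = 12.80 mol
mass = 12.80 × 444.32 = 5687 g

5690 g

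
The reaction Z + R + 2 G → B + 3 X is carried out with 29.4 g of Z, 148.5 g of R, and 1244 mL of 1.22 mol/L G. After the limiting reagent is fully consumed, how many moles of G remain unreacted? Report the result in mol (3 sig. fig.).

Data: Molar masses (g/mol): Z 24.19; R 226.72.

n(Z) = 29.40 / 24.19 = 1.215 mol
n(R) = 148.5 / 226.72 = 0.6550 mol
n(G) = 1.22 × 1244/1000 = 1.518 mol
n/ν → Z: 1.215, R: 0.6550, G: 0.7590; R is limiting.
G consumed = (2/1) × 0.6550 = 1.310 mol
G remaining = 1.518 − 1.310 = 0.2080 mol

0.208 mol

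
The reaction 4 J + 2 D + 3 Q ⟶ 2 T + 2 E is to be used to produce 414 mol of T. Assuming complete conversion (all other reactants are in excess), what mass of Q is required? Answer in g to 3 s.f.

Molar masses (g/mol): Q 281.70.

n(T) = 414.0 mol
n(Q) = (3/2) × 414.0 = 621.0 mol
mass = 621.0 × 281.70 = 174900 g

175000 g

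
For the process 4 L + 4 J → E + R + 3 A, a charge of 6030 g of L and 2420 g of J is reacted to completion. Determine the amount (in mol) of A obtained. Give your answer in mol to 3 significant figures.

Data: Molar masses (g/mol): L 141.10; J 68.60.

26.5 mol

n(L) = 6030 / 141.10 = 42.74 mol
n(J) = 2420 / 68.60 = 35.28 mol
n/ν for L = 42.74/4 = 10.69
n/ν for J = 35.28/4 = 8.820
Smallest n/ν is J → limiting reagent.
n(A) = (3/4) × 35.28 = 26.46 mol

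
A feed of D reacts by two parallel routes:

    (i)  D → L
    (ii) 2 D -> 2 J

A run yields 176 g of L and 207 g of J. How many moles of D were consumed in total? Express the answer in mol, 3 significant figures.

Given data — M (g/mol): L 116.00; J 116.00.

3.30 mol

n(L) = 176 / 116.00 = 1.517 mol
n(J) = 207 / 116.00 = 1.784 mol
n(D) via (i) = (1/1)×1.517 = 1.517 mol
n(D) via (ii) = (2/2)×1.784 = 1.784 mol
total n(D) = 1.517 + 1.784 = 3.301 mol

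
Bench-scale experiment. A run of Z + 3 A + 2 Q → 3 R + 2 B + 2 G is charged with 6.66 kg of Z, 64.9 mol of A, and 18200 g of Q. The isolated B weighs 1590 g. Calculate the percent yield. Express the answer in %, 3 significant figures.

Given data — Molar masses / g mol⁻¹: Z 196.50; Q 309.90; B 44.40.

n(Z) = 6.660×1000 / 196.50 = 33.89 mol
n(A) = 64.90 mol
n(Q) = 18200 / 309.90 = 58.73 mol
n/ν → Z: 33.89, A: 21.63, Q: 29.37; A is limiting.
theoretical n(B) = (2/3) × 64.90 = 43.27 mol → 1921 g
% yield = 1590 / 1921 × 100 = 82.77 %

82.8 %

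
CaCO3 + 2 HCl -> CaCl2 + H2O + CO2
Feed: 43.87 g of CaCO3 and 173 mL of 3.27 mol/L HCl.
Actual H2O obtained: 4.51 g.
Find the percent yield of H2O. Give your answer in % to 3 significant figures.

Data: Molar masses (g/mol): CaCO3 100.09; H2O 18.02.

88.5 %

n(CaCO3) = 43.87 / 100.09 = 0.4383 mol
n(HCl) = 3.27 × 173.0/1000 = 0.5657 mol
n/ν → CaCO3: 0.4383, HCl: 0.2829; HCl is limiting.
theoretical n(H2O) = (1/2) × 0.5657 = 0.2829 mol → 5.098 g
% yield = 4.51 / 5.098 × 100 = 88.47 %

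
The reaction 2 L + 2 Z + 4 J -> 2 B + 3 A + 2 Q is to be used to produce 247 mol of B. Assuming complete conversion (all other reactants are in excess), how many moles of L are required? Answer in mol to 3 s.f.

247 mol

n(B) = 247.0 mol
n(L) = (2/2) × 247.0 = 247.0 mol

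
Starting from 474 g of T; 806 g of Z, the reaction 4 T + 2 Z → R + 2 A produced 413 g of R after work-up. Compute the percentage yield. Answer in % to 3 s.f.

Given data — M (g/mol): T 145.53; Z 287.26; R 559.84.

90.6 %

n(T) = 474.0 / 145.53 = 3.257 mol
n(Z) = 806.0 / 287.26 = 2.806 mol
n/ν → T: 0.8143, Z: 1.403; T is limiting.
theoretical n(R) = (1/4) × 3.257 = 0.8143 mol → 455.9 g
% yield = 413 / 455.9 × 100 = 90.59 %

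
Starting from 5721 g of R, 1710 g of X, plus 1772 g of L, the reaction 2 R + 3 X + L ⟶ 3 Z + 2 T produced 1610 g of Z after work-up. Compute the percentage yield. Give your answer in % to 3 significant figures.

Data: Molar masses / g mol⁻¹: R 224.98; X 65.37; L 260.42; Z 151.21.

n(R) = 5721 / 224.98 = 25.43 mol
n(X) = 1710 / 65.37 = 26.16 mol
n(L) = 1772 / 260.42 = 6.804 mol
n/ν for R = 25.43/2 = 12.72
n/ν for X = 26.16/3 = 8.720
n/ν for L = 6.804/1 = 6.804
Smallest n/ν is L → limiting reagent.
theoretical n(Z) = (3/1) × 6.804 = 20.41 mol → 3086 g
% yield = 1610 / 3086 × 100 = 52.17 %

52.2 %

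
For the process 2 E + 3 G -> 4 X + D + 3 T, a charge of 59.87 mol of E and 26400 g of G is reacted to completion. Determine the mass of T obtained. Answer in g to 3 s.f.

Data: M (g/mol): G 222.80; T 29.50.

n(E) = 59.87 mol
n(G) = 26400 / 222.80 = 118.5 mol
n/ν for E = 59.87/2 = 29.94
n/ν for G = 118.5/3 = 39.50
Smallest n/ν is E → limiting reagent.
n(T) = (3/2) × 59.87 = 89.81 mol
mass = 89.81 × 29.50 = 2649 g

2650 g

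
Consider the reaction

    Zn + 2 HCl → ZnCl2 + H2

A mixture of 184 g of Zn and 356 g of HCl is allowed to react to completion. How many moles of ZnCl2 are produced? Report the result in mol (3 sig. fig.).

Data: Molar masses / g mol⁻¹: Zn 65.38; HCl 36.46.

n(Zn) = 184.0 / 65.38 = 2.814 mol
n(HCl) = 356.0 / 36.46 = 9.764 mol
n/ν → Zn: 2.814, HCl: 4.882; Zn is limiting.
n(ZnCl2) = (1/1) × 2.814 = 2.814 mol

2.81 mol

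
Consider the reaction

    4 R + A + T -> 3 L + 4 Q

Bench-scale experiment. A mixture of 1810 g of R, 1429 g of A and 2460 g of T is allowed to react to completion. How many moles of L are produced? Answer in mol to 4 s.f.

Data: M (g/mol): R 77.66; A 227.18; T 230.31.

n(R) = 1810 / 77.66 = 23.31 mol
n(A) = 1429 / 227.18 = 6.290 mol
n(T) = 2460 / 230.31 = 10.68 mol
n/ν for R = 23.31/4 = 5.828
n/ν for A = 6.290/1 = 6.290
n/ν for T = 10.68/1 = 10.68
Smallest n/ν is R → limiting reagent.
n(L) = (3/4) × 23.31 = 17.48 mol

17.48 mol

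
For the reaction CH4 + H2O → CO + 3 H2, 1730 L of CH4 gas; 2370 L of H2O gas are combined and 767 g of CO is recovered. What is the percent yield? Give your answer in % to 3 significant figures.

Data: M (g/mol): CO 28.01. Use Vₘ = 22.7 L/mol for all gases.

35.9 %

n(CH4) = 1730 / 22.7 = 76.21 mol
n(H2O) = 2370 / 22.7 = 104.4 mol
n/ν for CH4 = 76.21/1 = 76.21
n/ν for H2O = 104.4/1 = 104.4
Smallest n/ν is CH4 → limiting reagent.
theoretical n(CO) = (1/1) × 76.21 = 76.21 mol → 2135 g
% yield = 767 / 2135 × 100 = 35.93 %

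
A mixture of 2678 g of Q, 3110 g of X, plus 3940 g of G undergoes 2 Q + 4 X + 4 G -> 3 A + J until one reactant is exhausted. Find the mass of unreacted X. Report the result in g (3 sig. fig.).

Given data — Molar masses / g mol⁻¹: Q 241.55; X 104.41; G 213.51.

1180 g

n(Q) = 2678 / 241.55 = 11.09 mol
n(X) = 3110 / 104.41 = 29.79 mol
n(G) = 3940 / 213.51 = 18.45 mol
n/ν for Q = 11.09/2 = 5.545
n/ν for X = 29.79/4 = 7.448
n/ν for G = 18.45/4 = 4.613
Smallest n/ν is G → limiting reagent.
X consumed = (4/4) × 18.45 = 18.45 mol
X remaining = 29.79 − 18.45 = 11.34 mol
mass = 11.34 × 104.41 = 1184 g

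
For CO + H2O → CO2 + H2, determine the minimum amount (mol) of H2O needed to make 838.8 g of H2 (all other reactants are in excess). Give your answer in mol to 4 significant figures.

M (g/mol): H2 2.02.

n(H2) = 838.8 / 2.02 = 415.2 mol
n(H2O) = (1/1) × 415.2 = 415.2 mol

415.2 mol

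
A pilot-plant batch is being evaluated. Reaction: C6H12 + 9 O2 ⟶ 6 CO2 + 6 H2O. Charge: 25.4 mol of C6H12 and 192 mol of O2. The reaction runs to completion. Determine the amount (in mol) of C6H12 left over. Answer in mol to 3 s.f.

4.07 mol

n(C6H12) = 25.40 mol
n(O2) = 192.0 mol
n/ν → C6H12: 25.40, O2: 21.33; O2 is limiting.
C6H12 consumed = (1/9) × 192.0 = 21.33 mol
C6H12 remaining = 25.40 − 21.33 = 4.070 mol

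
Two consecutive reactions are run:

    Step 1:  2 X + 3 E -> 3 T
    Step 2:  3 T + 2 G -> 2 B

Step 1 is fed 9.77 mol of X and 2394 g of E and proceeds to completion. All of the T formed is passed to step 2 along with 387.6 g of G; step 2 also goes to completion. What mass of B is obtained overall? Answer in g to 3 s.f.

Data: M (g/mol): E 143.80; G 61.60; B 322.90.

Step 1:
n(X) = 9.770 mol
n(E) = 2394 / 143.80 = 16.65 mol
n/ν for X = 9.770/2 = 4.885
n/ν for E = 16.65/3 = 5.550
Smallest n/ν is X → limiting reagent.
n(T) produced = (3/2) × 9.770 = 14.66 mol
Step 2:
n(T) available = 14.66 mol
n(G) = 387.6 / 61.60 = 6.292 mol
n/ν for T = 14.66/3 = 4.887
n/ν for G = 6.292/2 = 3.146
Smallest n/ν is G → limiting reagent.
n(B) = (2/2) × 6.292 = 6.292 mol
mass = 6.292 × 322.90 = 2032 g

2030 g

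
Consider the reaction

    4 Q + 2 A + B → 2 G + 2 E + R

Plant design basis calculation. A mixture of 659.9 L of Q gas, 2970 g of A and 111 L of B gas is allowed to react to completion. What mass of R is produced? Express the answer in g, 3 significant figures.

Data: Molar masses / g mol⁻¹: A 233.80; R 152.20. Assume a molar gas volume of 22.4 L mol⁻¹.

754 g

n(Q) = 659.9 / 22.4 = 29.46 mol
n(A) = 2970 / 233.80 = 12.70 mol
n(B) = 111.0 / 22.4 = 4.955 mol
n/ν for Q = 29.46/4 = 7.365
n/ν for A = 12.70/2 = 6.350
n/ν for B = 4.955/1 = 4.955
Smallest n/ν is B → limiting reagent.
n(R) = (1/1) × 4.955 = 4.955 mol
mass = 4.955 × 152.20 = 754.2 g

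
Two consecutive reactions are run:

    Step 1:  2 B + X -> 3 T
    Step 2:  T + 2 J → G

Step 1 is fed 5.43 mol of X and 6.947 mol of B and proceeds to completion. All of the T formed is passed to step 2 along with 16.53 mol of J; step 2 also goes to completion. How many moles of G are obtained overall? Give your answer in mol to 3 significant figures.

8.27 mol

Step 1:
n(X) = 5.430 mol
n(B) = 6.947 mol
n/ν → X: 5.430, B: 3.474; B is limiting.
n(T) produced = (3/2) × 6.947 = 10.42 mol
Step 2:
n(T) available = 10.42 mol
n(J) = 16.53 mol
n/ν → T: 10.42, J: 8.265; J is limiting.
n(G) = (1/2) × 16.53 = 8.265 mol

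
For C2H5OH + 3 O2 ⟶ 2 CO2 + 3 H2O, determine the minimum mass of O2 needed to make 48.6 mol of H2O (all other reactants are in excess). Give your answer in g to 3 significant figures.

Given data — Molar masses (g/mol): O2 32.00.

n(H2O) = 48.60 mol
n(O2) = (3/3) × 48.60 = 48.60 mol
mass = 48.60 × 32.00 = 1555 g

1560 g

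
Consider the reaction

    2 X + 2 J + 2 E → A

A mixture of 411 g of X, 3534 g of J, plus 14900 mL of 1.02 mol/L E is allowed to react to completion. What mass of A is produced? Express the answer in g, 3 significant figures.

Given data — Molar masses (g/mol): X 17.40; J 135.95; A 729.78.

n(X) = 411.0 / 17.40 = 23.62 mol
n(J) = 3534 / 135.95 = 25.99 mol
n(E) = 1.02 × 14900/1000 = 15.20 mol
n/ν for X = 23.62/2 = 11.81
n/ν for J = 25.99/2 = 13.00
n/ν for E = 15.20/2 = 7.600
Smallest n/ν is E → limiting reagent.
n(A) = (1/2) × 15.20 = 7.600 mol
mass = 7.600 × 729.78 = 5546 g

5550 g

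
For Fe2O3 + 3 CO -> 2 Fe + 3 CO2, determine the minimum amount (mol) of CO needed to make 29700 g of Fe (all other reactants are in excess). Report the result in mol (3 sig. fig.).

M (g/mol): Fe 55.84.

n(Fe) = 29700 / 55.84 = 531.9 mol
n(CO) = (3/2) × 531.9 = 797.9 mol

798 mol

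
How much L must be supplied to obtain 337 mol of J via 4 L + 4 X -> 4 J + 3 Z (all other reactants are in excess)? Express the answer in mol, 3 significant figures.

n(J) = 337.0 mol
n(L) = (4/4) × 337.0 = 337.0 mol

337 mol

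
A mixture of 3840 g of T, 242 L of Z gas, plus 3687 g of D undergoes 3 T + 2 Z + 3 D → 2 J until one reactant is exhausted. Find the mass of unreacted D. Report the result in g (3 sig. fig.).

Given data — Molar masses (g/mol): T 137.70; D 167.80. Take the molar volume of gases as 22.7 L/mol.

n(T) = 3840 / 137.70 = 27.89 mol
n(Z) = 242.0 / 22.7 = 10.66 mol
n(D) = 3687 / 167.80 = 21.97 mol
n/ν for T = 27.89/3 = 9.297
n/ν for Z = 10.66/2 = 5.330
n/ν for D = 21.97/3 = 7.323
Smallest n/ν is Z → limiting reagent.
D consumed = (3/2) × 10.66 = 15.99 mol
D remaining = 21.97 − 15.99 = 5.980 mol
mass = 5.980 × 167.80 = 1003 g

1000 g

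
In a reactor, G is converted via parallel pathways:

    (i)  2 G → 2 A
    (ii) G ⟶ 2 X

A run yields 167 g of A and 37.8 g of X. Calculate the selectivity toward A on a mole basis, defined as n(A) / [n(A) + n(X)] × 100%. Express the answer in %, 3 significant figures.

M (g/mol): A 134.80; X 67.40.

n(A) = 167 / 134.80 = 1.239 mol
n(X) = 37.8 / 67.40 = 0.5608 mol
selectivity = 1.239/(1.239+0.5608) × 100 = 68.84 %

68.8 %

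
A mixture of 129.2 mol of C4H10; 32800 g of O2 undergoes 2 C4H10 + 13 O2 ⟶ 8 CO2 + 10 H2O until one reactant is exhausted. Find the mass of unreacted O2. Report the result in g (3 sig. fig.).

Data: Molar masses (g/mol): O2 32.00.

5930 g

n(C4H10) = 129.2 mol
n(O2) = 32800 / 32.00 = 1025 mol
n/ν → C4H10: 64.60, O2: 78.85; C4H10 is limiting.
O2 consumed = (13/2) × 129.2 = 839.8 mol
O2 remaining = 1025 − 839.8 = 185.2 mol
mass = 185.2 × 32.00 = 5926 g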